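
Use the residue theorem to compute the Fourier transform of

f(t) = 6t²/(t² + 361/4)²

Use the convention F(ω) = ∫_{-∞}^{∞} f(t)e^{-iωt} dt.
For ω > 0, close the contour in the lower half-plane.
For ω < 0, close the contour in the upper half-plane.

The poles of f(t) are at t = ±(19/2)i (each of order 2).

Let g(z) = f(z)e^{-iωz}; for large |z| the factor e^{-iωz} decays in the lower half-plane when ω > 0 and in the upper half-plane when ω < 0.

Case ω > 0 (lower half-plane, clockwise contour ⇒ F(ω) = -2πi·ΣRes):
  Res_{z = - \frac{19 i}{2}} g(z) = \frac{3 i \left(2 - 19 \omega\right) e^{- \frac{19 \omega}{2}}}{38} (pole of order 2)
  F(ω) = -2πi·ΣRes = \frac{3 \pi \left(2 - 19 \omega\right) e^{- \frac{19 \omega}{2}}}{19}

Case ω < 0 (upper half-plane, counterclockwise contour ⇒ F(ω) = +2πi·ΣRes):
  Res_{z = \frac{19 i}{2}} g(z) = \frac{3 i \left(- 19 \omega - 2\right) e^{\frac{19 \omega}{2}}}{38} (pole of order 2)
  F(ω) = 2πi·ΣRes = \frac{3 \pi \left(19 \omega + 2\right) e^{\frac{19 \omega}{2}}}{19}

Both cases combine into a single formula in |ω|:

F(ω) = \frac{3 \pi \left(2 - 19 \left|{\omega}\right|\right) e^{- \frac{19 \left|{\omega}\right|}{2}}}{19}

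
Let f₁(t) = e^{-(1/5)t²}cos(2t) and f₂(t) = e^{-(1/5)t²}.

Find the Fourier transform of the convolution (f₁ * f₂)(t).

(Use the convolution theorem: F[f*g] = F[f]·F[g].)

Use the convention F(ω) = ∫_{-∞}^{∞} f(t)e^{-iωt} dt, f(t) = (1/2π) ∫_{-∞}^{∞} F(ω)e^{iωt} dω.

F[f₁*f₂](ω) = \frac{5 \pi \left(e^{10 \omega} + 1\right) e^{- \frac{5 \omega^{2}}{2} - 5 \omega - 5}}{2}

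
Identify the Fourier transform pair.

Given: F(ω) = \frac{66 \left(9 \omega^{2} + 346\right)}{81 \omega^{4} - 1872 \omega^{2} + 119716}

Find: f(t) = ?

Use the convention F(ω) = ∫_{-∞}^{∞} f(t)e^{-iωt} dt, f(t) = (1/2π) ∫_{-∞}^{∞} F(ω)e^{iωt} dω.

f(t) = e^{- \frac{11 \left|{t}\right|}{3}} \cos{\left(5 t \right)}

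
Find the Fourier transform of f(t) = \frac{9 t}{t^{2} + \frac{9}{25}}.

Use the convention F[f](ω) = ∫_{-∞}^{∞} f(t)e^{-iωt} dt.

F(ω) = - 9 i \pi e^{- \frac{3 \left|{\omega}\right|}{5}} \operatorname{sign}{\left(\omega \right)}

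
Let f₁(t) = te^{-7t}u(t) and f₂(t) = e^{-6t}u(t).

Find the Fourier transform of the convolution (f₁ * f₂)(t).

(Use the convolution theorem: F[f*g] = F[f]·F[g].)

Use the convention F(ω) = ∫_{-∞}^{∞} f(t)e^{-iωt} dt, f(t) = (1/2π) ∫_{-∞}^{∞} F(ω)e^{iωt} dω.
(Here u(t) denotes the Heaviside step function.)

F[f₁*f₂](ω) = \frac{1}{\left(i \omega + 6\right) \left(i \omega + 7\right)^{2}}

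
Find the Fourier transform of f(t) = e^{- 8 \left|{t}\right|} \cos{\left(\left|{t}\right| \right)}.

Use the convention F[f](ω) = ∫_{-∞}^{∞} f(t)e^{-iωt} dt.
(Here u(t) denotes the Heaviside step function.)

F(ω) = \frac{16 \left(\omega^{2} + 65\right)}{\omega^{4} + 126 \omega^{2} + 4225}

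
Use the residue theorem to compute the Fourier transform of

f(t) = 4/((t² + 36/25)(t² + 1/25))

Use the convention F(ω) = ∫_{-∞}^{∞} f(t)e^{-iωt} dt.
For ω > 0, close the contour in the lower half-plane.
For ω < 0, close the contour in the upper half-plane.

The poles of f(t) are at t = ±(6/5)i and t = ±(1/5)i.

Let g(z) = f(z)e^{-iωz}; for large |z| the factor e^{-iωz} decays in the lower half-plane when ω > 0 and in the upper half-plane when ω < 0.

Case ω > 0 (lower half-plane, clockwise contour ⇒ F(ω) = -2πi·ΣRes):
  Res_{z = - \frac{6 i}{5}} g(z) = - \frac{25 i e^{- \frac{6 \omega}{5}}}{21}
  Res_{z = - \frac{i}{5}} g(z) = \frac{50 i e^{- \frac{\omega}{5}}}{7}
  F(ω) = -2πi·ΣRes = \frac{50 \pi \left(6 e^{\omega} - 1\right) e^{- \frac{6 \omega}{5}}}{21}

Case ω < 0 (upper half-plane, counterclockwise contour ⇒ F(ω) = +2πi·ΣRes):
  Res_{z = \frac{6 i}{5}} g(z) = \frac{25 i e^{\frac{6 \omega}{5}}}{21}
  Res_{z = \frac{i}{5}} g(z) = - \frac{50 i e^{\frac{\omega}{5}}}{7}
  F(ω) = 2πi·ΣRes = \frac{50 \pi \left(6 - e^{\omega}\right) e^{\frac{\omega}{5}}}{21}

Both cases combine into a single formula in |ω|:

F(ω) = \frac{50 \pi \left(6 e^{\left|{\omega}\right|} - 1\right) e^{- \frac{6 \left|{\omega}\right|}{5}}}{21}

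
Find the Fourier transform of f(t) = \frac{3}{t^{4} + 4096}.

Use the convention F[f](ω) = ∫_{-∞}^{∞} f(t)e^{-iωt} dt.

F(ω) = \frac{3 \pi e^{- 4 \sqrt{2} \left|{\omega}\right|} \sin{\left(4 \sqrt{2} \left|{\omega}\right| + \frac{\pi}{4} \right)}}{512}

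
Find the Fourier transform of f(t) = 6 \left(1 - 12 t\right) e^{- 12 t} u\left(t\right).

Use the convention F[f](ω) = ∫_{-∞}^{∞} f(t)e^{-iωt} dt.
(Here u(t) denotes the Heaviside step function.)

F(ω) = \frac{6 i \omega}{- \omega^{2} + 24 i \omega + 144}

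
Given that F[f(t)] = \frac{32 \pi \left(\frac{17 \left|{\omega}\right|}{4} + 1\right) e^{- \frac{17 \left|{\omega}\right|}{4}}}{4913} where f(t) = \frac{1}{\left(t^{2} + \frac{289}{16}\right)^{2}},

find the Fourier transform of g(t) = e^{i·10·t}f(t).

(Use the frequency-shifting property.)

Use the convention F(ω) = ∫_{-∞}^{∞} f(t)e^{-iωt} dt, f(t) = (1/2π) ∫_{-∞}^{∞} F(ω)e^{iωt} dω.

F[g](ω) = \frac{8 \pi \left(17 \left|{\omega - 10}\right| + 4\right) e^{- \frac{17 \left|{\omega - 10}\right|}{4}}}{4913}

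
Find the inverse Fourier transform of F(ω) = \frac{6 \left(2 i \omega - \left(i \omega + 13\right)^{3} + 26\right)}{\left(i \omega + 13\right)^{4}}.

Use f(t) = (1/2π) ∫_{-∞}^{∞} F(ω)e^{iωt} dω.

f(t) = 6 \left(t^{2} - 1\right) e^{- 13 t} u\left(t\right)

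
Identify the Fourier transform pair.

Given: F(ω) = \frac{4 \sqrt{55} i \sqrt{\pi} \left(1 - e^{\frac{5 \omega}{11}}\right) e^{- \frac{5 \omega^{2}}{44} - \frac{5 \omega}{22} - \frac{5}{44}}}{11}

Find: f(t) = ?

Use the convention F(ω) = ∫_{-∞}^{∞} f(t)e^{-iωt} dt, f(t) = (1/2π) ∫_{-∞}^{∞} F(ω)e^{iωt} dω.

f(t) = 8 e^{- \frac{11 t^{2}}{5}} \sin{\left(t \right)}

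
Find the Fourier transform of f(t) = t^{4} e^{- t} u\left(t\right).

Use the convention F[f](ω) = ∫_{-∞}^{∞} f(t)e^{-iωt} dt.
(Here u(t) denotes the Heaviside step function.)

F(ω) = \frac{24}{\left(i \omega + 1\right)^{5}}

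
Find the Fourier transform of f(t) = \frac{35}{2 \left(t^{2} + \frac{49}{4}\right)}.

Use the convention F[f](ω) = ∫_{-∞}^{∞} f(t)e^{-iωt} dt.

F(ω) = 5 \pi e^{- \frac{7 \left|{\omega}\right|}{2}}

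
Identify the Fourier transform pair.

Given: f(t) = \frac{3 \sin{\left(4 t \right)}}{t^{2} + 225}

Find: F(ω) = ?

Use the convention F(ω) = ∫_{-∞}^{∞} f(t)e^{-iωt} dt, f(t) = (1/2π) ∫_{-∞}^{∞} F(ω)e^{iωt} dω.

F(ω) = \frac{i \pi e^{- 15 \left|{\omega + 4}\right|}}{10} - \frac{i \pi e^{- 15 \left|{\omega - 4}\right|}}{10}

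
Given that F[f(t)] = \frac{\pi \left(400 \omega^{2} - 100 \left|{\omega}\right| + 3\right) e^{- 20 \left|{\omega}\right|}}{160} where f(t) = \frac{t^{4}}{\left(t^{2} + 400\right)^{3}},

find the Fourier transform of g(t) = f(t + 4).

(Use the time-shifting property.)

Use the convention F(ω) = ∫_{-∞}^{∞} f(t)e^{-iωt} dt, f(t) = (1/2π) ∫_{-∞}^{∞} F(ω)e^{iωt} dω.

F[g](ω) = \frac{\pi \left(400 \omega^{2} - 100 \left|{\omega}\right| + 3\right) e^{4 i \omega - 20 \left|{\omega}\right|}}{160}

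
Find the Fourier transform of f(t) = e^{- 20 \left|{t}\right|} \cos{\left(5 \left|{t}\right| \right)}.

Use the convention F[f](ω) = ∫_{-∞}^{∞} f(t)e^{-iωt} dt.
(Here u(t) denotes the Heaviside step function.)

F(ω) = \frac{40 \left(\omega^{2} + 425\right)}{\omega^{4} + 750 \omega^{2} + 180625}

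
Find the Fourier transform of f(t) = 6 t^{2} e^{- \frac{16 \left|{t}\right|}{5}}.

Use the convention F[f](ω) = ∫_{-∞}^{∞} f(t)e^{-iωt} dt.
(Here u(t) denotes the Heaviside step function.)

F(ω) = \frac{48000 \left(256 - 75 \omega^{2}\right)}{\left(25 \omega^{2} + 256\right)^{3}}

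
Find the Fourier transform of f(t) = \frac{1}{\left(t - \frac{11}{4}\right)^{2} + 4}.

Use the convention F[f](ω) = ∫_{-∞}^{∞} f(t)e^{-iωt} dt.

F(ω) = \frac{\pi e^{- \frac{11 i \omega}{4} - 2 \left|{\omega}\right|}}{2}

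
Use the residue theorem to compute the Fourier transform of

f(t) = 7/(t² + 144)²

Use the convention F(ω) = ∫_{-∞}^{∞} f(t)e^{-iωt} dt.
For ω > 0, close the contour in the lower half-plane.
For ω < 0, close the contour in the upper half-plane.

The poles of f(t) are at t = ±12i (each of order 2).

Let g(z) = f(z)e^{-iωz}; for large |z| the factor e^{-iωz} decays in the lower half-plane when ω > 0 and in the upper half-plane when ω < 0.

Case ω > 0 (lower half-plane, clockwise contour ⇒ F(ω) = -2πi·ΣRes):
  Res_{z = - 12 i} g(z) = \frac{7 i \left(12 \omega + 1\right) e^{- 12 \omega}}{6912} (pole of order 2)
  F(ω) = -2πi·ΣRes = \frac{7 \pi \left(12 \omega + 1\right) e^{- 12 \omega}}{3456}

Case ω < 0 (upper half-plane, counterclockwise contour ⇒ F(ω) = +2πi·ΣRes):
  Res_{z = 12 i} g(z) = \frac{7 i \left(12 \omega - 1\right) e^{12 \omega}}{6912} (pole of order 2)
  F(ω) = 2πi·ΣRes = \frac{7 \pi \left(1 - 12 \omega\right) e^{12 \omega}}{3456}

Both cases combine into a single formula in |ω|:

F(ω) = \frac{7 \pi \left(12 \left|{\omega}\right| + 1\right) e^{- 12 \left|{\omega}\right|}}{3456}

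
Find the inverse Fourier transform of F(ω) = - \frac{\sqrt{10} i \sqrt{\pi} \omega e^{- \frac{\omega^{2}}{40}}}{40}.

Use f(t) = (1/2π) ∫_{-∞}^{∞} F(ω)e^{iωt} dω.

f(t) = 5 t e^{- 10 t^{2}}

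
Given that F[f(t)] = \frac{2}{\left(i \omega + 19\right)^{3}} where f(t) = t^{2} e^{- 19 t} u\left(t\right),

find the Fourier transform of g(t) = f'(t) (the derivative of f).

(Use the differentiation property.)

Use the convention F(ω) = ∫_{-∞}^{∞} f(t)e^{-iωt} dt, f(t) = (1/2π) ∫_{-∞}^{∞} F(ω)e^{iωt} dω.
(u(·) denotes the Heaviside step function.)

F[g](ω) = \frac{2 i \omega}{\left(i \omega + 19\right)^{3}}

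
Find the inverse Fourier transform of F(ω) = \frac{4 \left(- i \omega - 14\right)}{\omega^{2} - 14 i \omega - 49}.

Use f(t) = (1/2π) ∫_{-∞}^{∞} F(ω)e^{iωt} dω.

f(t) = 4 \left(7 t + 1\right) e^{- 7 t} u\left(t\right)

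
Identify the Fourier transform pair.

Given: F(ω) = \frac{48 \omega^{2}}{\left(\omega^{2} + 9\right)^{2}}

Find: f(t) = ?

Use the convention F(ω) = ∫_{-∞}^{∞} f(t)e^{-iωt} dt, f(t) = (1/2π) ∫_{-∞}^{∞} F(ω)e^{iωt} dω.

f(t) = 4 \left(1 - 3 \left|{t}\right|\right) e^{- 3 \left|{t}\right|}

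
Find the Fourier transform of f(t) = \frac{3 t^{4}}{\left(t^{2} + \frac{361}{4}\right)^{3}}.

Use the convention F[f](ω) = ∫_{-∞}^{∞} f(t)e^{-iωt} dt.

F(ω) = \frac{3 \pi \left(361 \omega^{2} - 190 \left|{\omega}\right| + 12\right) e^{- \frac{19 \left|{\omega}\right|}{2}}}{304}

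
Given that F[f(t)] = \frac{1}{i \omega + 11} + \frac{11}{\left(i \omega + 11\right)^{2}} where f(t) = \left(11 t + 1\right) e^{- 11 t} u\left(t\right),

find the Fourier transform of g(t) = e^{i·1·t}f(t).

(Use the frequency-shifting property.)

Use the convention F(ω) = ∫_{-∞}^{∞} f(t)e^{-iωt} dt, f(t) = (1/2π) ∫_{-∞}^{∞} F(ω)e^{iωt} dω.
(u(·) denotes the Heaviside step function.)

F[g](ω) = \frac{- i \omega - 22 + i}{\omega^{2} + \omega \left(-2 - 22 i\right) - 120 + 22 i}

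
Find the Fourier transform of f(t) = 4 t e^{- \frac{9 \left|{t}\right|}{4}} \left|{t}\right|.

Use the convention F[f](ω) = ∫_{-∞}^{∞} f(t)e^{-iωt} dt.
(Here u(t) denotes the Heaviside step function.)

F(ω) = \frac{4096 i \omega \left(16 \omega^{2} - 243\right)}{\left(16 \omega^{2} + 81\right)^{3}}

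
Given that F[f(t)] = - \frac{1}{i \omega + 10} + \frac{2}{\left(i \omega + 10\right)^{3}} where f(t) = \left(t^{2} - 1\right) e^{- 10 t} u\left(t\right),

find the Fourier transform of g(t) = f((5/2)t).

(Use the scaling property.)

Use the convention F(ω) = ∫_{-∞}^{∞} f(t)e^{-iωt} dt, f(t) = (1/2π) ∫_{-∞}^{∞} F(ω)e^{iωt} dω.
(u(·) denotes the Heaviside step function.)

F[g](ω) = \frac{25 i \omega - 2 \left(i \omega + 25\right)^{3} + 625}{2 \left(i \omega + 25\right)^{4}}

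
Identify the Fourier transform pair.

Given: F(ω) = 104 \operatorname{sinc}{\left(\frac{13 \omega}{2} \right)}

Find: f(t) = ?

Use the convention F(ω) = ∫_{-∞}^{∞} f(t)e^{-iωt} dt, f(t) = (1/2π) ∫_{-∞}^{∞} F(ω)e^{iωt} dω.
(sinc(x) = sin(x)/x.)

f(t) = 8 \left(\begin{cases} 1 & \text{for}\: \left|{t}\right| < \frac{13}{2} \\0 & \text{otherwise} \end{cases}\right)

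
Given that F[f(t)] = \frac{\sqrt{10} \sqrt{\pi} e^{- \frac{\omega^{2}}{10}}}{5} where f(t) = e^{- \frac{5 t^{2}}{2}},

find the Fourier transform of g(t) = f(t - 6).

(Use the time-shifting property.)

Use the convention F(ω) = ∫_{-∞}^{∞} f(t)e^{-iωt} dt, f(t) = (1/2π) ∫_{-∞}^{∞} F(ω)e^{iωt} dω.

F[g](ω) = \frac{\sqrt{10} \sqrt{\pi} e^{- \frac{\omega \left(\omega + 60 i\right)}{10}}}{5}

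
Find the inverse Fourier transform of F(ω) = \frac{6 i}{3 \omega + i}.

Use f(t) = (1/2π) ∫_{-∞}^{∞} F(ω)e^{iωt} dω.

f(t) = 2 e^{\frac{t}{3}} u\left(- t\right)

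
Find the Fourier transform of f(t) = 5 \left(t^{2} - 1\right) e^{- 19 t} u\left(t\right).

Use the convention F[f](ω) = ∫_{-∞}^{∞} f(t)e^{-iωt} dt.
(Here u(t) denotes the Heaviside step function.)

F(ω) = \frac{5 \left(2 i \omega - \left(i \omega + 19\right)^{3} + 38\right)}{\left(i \omega + 19\right)^{4}}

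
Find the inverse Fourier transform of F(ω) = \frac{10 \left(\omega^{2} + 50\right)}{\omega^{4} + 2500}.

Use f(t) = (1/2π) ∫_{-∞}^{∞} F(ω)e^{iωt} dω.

f(t) = e^{- 5 \left|{t}\right|} \cos{\left(5 \left|{t}\right| \right)}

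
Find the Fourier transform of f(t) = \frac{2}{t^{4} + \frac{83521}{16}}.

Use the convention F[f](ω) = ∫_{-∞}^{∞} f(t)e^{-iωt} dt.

F(ω) = \frac{16 \pi e^{- \frac{17 \sqrt{2} \left|{\omega}\right|}{4}} \sin{\left(\frac{17 \sqrt{2} \left|{\omega}\right|}{4} + \frac{\pi}{4} \right)}}{4913}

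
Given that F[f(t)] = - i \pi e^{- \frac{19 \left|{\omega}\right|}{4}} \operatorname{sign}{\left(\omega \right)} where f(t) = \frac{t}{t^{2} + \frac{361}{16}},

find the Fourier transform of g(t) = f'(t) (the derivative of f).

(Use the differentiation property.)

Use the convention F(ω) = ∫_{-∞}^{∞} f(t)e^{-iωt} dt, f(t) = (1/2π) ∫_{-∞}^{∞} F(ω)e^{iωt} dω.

F[g](ω) = \pi \omega e^{- \frac{19 \left|{\omega}\right|}{4}} \operatorname{sign}{\left(\omega \right)}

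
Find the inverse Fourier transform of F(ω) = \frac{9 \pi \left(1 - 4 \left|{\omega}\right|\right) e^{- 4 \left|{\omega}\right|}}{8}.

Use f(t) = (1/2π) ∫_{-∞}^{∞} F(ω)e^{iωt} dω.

f(t) = \frac{9 t^{2}}{\left(t^{2} + 16\right)^{2}}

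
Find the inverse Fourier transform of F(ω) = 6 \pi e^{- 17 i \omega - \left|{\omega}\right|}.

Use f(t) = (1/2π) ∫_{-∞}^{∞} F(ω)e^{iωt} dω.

f(t) = \frac{6}{\left(t - 17\right)^{2} + 1}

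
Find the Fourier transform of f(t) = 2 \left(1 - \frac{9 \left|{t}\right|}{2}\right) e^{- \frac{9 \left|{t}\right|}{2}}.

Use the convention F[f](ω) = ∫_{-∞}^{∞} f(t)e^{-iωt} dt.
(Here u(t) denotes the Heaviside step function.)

F(ω) = \frac{576 \omega^{2}}{\left(4 \omega^{2} + 81\right)^{2}}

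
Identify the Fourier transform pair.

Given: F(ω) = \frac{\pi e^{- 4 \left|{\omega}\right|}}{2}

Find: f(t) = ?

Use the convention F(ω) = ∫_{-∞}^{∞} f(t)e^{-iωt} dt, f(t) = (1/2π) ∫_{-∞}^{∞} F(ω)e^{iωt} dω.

f(t) = \frac{2}{t^{2} + 16}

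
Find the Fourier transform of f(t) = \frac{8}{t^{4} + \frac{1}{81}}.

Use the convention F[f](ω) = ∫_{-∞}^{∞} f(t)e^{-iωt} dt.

F(ω) = 216 \pi e^{- \frac{\sqrt{2} \left|{\omega}\right|}{6}} \sin{\left(\frac{\sqrt{2} \left|{\omega}\right|}{6} + \frac{\pi}{4} \right)}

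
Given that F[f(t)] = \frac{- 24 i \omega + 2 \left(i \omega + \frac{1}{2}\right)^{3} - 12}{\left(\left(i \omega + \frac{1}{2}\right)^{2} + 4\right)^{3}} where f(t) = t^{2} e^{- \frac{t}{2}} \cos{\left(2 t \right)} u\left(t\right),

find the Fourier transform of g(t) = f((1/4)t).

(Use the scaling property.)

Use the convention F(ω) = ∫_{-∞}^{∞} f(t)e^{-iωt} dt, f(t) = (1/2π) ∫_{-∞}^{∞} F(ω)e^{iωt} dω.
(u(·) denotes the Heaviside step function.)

F[g](ω) = \frac{64 \left(- 384 i \omega + \left(8 i \omega + 1\right)^{3} - 48\right)}{\left(\left(8 i \omega + 1\right)^{2} + 16\right)^{3}}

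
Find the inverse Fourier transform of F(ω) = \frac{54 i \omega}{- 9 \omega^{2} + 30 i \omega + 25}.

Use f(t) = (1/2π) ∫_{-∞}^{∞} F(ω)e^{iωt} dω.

f(t) = 6 \left(1 - \frac{5 t}{3}\right) e^{- \frac{5 t}{3}} u\left(t\right)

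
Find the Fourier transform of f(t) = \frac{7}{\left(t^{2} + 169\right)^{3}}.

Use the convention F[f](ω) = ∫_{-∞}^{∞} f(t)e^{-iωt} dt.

F(ω) = \frac{7 \pi \left(169 \omega^{2} + 39 \left|{\omega}\right| + 3\right) e^{- 13 \left|{\omega}\right|}}{2970344}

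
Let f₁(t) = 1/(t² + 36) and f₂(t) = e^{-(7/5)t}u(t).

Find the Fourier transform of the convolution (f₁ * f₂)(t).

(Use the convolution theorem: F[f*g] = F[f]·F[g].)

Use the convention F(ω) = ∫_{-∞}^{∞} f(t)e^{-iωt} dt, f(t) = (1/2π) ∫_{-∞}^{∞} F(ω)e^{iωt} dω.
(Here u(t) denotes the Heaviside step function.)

F[f₁*f₂](ω) = \frac{5 \pi e^{- 6 \left|{\omega}\right|}}{6 \left(5 i \omega + 7\right)}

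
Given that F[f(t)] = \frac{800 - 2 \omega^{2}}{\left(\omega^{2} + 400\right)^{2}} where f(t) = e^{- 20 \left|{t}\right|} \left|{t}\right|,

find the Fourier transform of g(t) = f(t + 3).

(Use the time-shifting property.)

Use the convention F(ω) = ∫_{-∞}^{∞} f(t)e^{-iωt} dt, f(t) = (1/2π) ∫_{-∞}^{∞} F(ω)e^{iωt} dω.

F[g](ω) = \frac{2 \left(400 - \omega^{2}\right) e^{3 i \omega}}{\left(\omega^{2} + 400\right)^{2}}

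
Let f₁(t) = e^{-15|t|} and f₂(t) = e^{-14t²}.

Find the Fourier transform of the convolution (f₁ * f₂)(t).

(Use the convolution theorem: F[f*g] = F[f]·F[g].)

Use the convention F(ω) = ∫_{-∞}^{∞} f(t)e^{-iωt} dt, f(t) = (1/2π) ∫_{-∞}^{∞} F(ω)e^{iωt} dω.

F[f₁*f₂](ω) = \frac{15 \sqrt{14} \sqrt{\pi} e^{- \frac{\omega^{2}}{56}}}{7 \left(\omega^{2} + 225\right)}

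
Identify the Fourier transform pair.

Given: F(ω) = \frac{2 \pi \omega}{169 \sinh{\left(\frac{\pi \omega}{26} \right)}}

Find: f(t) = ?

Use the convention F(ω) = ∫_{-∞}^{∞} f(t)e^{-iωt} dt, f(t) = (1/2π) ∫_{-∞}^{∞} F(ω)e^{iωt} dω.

f(t) = \frac{2}{\cosh^{2}{\left(13 t \right)}}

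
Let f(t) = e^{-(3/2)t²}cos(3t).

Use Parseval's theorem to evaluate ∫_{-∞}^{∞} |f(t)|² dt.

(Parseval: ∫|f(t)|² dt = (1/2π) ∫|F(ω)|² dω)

∫|f(t)|² dt = \frac{\sqrt{3} \sqrt{\pi} \left(1 + e^{3}\right)}{6 e^{3}}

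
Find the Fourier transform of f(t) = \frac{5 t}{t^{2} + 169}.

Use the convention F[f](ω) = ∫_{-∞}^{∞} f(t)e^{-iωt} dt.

F(ω) = - 5 i \pi e^{- 13 \left|{\omega}\right|} \operatorname{sign}{\left(\omega \right)}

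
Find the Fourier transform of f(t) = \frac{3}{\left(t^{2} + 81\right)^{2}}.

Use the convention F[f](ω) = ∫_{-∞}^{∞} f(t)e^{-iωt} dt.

F(ω) = \frac{\pi \left(9 \left|{\omega}\right| + 1\right) e^{- 9 \left|{\omega}\right|}}{486}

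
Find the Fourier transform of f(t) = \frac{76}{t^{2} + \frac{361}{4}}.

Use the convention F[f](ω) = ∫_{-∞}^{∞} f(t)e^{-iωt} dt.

F(ω) = 8 \pi e^{- \frac{19 \left|{\omega}\right|}{2}}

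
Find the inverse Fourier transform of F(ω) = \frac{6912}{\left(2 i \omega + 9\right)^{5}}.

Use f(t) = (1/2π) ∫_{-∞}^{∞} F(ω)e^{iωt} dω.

f(t) = 9 t^{4} e^{- \frac{9 t}{2}} u\left(t\right)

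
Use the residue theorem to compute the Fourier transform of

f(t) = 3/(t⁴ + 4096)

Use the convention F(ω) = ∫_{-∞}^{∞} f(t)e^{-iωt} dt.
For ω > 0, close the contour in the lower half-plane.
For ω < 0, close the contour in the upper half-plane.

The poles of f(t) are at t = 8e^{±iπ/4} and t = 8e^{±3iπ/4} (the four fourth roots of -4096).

Let g(z) = f(z)e^{-iωz}; for large |z| the factor e^{-iωz} decays in the lower half-plane when ω > 0 and in the upper half-plane when ω < 0.

Case ω > 0 (lower half-plane, clockwise contour ⇒ F(ω) = -2πi·ΣRes):
  Res_{z = - 4 \sqrt{2} - 4 \sqrt{2} i} g(z) = \frac{3 \sqrt{2} i \left(1 - i\right) e^{4 \sqrt{2} \omega \left(-1 + i\right)}}{4096}
  Res_{z = 4 \sqrt{2} - 4 \sqrt{2} i} g(z) = \frac{3 \sqrt{2} i \left(1 + i\right) e^{- 4 \sqrt{2} \omega \left(1 + i\right)}}{4096}
  F(ω) = -2πi·ΣRes = \frac{3 \sqrt{2} \pi \left(1 - i\right) \left(e^{8 \sqrt{2} i \omega} + i\right) e^{- 4 \sqrt{2} \omega \left(1 + i\right)}}{2048} = \frac{3 \sqrt{2} \pi \left(\sin{\left(4 \sqrt{2} \omega \right)} + \cos{\left(4 \sqrt{2} \omega \right)}\right) e^{- 4 \sqrt{2} \omega}}{1024}

Case ω < 0 (upper half-plane, counterclockwise contour ⇒ F(ω) = +2πi·ΣRes):
  Res_{z = 4 \sqrt{2} + 4 \sqrt{2} i} g(z) = \frac{3 \sqrt{2} i \left(-1 + i\right) e^{4 \sqrt{2} \omega \left(1 - i\right)}}{4096}
  Res_{z = - 4 \sqrt{2} + 4 \sqrt{2} i} g(z) = \frac{3 \sqrt{2} \left(1 - i\right) e^{4 \sqrt{2} \omega \left(1 + i\right)}}{4096}
  F(ω) = 2πi·ΣRes = - \frac{3 \sqrt{2} i \pi \left(i \left(1 - i\right) e^{4 \sqrt{2} \omega \left(1 - i\right)} - \left(1 - i\right) e^{4 \sqrt{2} \omega \left(1 + i\right)}\right)}{2048} = \frac{3 \sqrt{2} \pi \left(- \sin{\left(4 \sqrt{2} \omega \right)} + \cos{\left(4 \sqrt{2} \omega \right)}\right) e^{4 \sqrt{2} \omega}}{1024}

Both cases combine into a single formula in |ω|:

F(ω) = \frac{3 \sqrt{2} \pi \left(\sin{\left(4 \sqrt{2} \left|{\omega}\right| \right)} + \cos{\left(4 \sqrt{2} \left|{\omega}\right| \right)}\right) e^{- 4 \sqrt{2} \left|{\omega}\right|}}{1024}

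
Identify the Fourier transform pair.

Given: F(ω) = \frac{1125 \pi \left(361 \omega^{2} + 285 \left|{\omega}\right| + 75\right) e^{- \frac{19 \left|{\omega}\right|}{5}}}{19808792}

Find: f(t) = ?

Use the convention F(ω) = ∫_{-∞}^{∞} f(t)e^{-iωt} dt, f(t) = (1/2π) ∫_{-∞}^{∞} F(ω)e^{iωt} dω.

f(t) = \frac{9}{\left(t^{2} + \frac{361}{25}\right)^{3}}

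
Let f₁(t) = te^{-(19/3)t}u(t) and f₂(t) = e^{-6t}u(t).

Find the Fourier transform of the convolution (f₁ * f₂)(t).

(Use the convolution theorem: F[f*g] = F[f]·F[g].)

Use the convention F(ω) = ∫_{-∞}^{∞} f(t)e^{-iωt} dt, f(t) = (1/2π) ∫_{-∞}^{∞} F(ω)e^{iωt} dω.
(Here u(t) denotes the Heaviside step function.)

F[f₁*f₂](ω) = \frac{9}{\left(i \omega + 6\right) \left(3 i \omega + 19\right)^{2}}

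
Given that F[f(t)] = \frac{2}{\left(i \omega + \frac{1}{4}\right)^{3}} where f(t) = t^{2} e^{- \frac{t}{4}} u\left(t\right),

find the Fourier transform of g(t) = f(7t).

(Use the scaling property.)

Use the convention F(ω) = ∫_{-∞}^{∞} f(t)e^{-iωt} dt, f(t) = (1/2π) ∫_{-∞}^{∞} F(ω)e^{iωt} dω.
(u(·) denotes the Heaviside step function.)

F[g](ω) = \frac{6272}{\left(4 i \omega + 7\right)^{3}}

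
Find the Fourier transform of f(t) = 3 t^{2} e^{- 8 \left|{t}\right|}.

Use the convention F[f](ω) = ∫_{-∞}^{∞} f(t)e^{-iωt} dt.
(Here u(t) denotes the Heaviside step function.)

F(ω) = \frac{96 \left(64 - 3 \omega^{2}\right)}{\left(\omega^{2} + 64\right)^{3}}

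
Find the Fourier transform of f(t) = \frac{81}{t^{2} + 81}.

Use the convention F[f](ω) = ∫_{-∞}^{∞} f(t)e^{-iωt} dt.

F(ω) = 9 \pi e^{- 9 \left|{\omega}\right|}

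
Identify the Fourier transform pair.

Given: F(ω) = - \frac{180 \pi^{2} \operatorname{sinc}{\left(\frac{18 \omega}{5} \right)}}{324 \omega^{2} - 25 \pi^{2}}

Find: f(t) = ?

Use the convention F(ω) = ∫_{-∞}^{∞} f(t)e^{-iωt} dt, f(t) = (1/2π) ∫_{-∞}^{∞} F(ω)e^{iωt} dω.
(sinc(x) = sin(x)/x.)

f(t) = 2 \left(\begin{cases} \cos^{2}{\left(\frac{5 \pi t}{36} \right)} & \text{for}\: \left|{t}\right| < \frac{18}{5} \\0 & \text{otherwise} \end{cases}\right)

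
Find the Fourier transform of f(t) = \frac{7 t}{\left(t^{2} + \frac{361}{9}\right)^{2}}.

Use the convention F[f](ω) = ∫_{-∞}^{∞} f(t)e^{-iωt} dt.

F(ω) = - \frac{21 i \pi \omega e^{- \frac{19 \left|{\omega}\right|}{3}}}{38}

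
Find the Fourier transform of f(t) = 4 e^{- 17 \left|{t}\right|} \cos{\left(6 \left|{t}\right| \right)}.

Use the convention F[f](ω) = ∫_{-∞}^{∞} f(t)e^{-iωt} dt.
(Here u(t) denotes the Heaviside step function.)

F(ω) = \frac{136 \left(\omega^{2} + 325\right)}{\omega^{4} + 506 \omega^{2} + 105625}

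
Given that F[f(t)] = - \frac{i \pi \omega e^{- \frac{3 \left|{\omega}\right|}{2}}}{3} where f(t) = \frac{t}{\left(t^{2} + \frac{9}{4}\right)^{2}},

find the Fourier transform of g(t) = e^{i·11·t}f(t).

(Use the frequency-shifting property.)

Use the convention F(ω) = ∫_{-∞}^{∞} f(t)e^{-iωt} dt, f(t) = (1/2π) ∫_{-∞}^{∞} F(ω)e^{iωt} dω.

F[g](ω) = \frac{i \pi \left(11 - \omega\right) e^{- \frac{3 \left|{\omega - 11}\right|}{2}}}{3}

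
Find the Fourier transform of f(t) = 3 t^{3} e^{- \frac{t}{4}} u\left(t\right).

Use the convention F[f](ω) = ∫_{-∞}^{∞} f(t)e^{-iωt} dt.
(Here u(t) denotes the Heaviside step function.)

F(ω) = \frac{4608}{\left(4 i \omega + 1\right)^{4}}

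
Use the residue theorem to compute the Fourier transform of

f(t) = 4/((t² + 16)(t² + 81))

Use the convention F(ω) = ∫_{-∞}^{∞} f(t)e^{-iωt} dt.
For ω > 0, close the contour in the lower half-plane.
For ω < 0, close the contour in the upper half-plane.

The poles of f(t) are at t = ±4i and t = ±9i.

Let g(z) = f(z)e^{-iωz}; for large |z| the factor e^{-iωz} decays in the lower half-plane when ω > 0 and in the upper half-plane when ω < 0.

Case ω > 0 (lower half-plane, clockwise contour ⇒ F(ω) = -2πi·ΣRes):
  Res_{z = - 4 i} g(z) = \frac{i e^{- 4 \omega}}{130}
  Res_{z = - 9 i} g(z) = - \frac{2 i e^{- 9 \omega}}{585}
  F(ω) = -2πi·ΣRes = \frac{\pi \left(9 e^{5 \omega} - 4\right) e^{- 9 \omega}}{585}

Case ω < 0 (upper half-plane, counterclockwise contour ⇒ F(ω) = +2πi·ΣRes):
  Res_{z = 4 i} g(z) = - \frac{i e^{4 \omega}}{130}
  Res_{z = 9 i} g(z) = \frac{2 i e^{9 \omega}}{585}
  F(ω) = 2πi·ΣRes = \frac{\pi \left(9 - 4 e^{5 \omega}\right) e^{4 \omega}}{585}

Both cases combine into a single formula in |ω|:

F(ω) = \frac{\pi \left(9 e^{5 \left|{\omega}\right|} - 4\right) e^{- 9 \left|{\omega}\right|}}{585}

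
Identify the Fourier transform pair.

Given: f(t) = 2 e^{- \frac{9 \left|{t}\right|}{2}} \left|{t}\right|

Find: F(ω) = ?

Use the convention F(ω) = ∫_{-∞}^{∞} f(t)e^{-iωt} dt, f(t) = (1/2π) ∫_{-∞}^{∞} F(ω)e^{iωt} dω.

F(ω) = \frac{16 \left(81 - 4 \omega^{2}\right)}{\left(4 \omega^{2} + 81\right)^{2}}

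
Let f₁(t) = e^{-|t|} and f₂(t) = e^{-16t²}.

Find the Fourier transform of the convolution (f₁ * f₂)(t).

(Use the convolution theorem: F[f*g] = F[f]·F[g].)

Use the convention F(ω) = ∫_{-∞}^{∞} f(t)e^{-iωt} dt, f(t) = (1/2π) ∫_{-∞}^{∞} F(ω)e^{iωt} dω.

F[f₁*f₂](ω) = \frac{\sqrt{\pi} e^{- \frac{\omega^{2}}{64}}}{2 \left(\omega^{2} + 1\right)}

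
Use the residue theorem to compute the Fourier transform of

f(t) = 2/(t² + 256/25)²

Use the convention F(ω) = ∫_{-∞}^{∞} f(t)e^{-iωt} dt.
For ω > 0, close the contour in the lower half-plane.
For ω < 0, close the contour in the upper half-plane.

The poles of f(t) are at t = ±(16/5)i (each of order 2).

Let g(z) = f(z)e^{-iωz}; for large |z| the factor e^{-iωz} decays in the lower half-plane when ω > 0 and in the upper half-plane when ω < 0.

Case ω > 0 (lower half-plane, clockwise contour ⇒ F(ω) = -2πi·ΣRes):
  Res_{z = - \frac{16 i}{5}} g(z) = \frac{25 i \left(16 \omega + 5\right) e^{- \frac{16 \omega}{5}}}{8192} (pole of order 2)
  F(ω) = -2πi·ΣRes = \frac{25 \pi \left(16 \omega + 5\right) e^{- \frac{16 \omega}{5}}}{4096}

Case ω < 0 (upper half-plane, counterclockwise contour ⇒ F(ω) = +2πi·ΣRes):
  Res_{z = \frac{16 i}{5}} g(z) = \frac{25 i \left(16 \omega - 5\right) e^{\frac{16 \omega}{5}}}{8192} (pole of order 2)
  F(ω) = 2πi·ΣRes = \frac{25 \pi \left(5 - 16 \omega\right) e^{\frac{16 \omega}{5}}}{4096}

Both cases combine into a single formula in |ω|:

F(ω) = \frac{25 \pi \left(16 \left|{\omega}\right| + 5\right) e^{- \frac{16 \left|{\omega}\right|}{5}}}{4096}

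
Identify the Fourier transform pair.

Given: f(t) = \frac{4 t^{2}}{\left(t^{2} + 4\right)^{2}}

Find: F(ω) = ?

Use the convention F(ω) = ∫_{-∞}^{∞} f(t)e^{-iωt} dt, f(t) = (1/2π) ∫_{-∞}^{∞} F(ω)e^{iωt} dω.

F(ω) = \pi \left(1 - 2 \left|{\omega}\right|\right) e^{- 2 \left|{\omega}\right|}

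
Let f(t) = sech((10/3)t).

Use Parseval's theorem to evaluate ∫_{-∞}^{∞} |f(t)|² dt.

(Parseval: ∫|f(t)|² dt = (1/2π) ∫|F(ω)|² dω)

∫|f(t)|² dt = \frac{3}{5}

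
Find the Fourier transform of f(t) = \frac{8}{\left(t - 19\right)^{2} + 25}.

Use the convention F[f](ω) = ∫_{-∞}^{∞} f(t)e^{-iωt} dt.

F(ω) = \frac{8 \pi e^{- 19 i \omega - 5 \left|{\omega}\right|}}{5}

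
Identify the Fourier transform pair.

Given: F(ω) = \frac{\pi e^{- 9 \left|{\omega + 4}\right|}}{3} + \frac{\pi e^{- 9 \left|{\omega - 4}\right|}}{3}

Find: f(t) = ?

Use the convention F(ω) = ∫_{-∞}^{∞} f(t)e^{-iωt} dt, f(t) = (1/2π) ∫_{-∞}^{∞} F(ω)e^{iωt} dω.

f(t) = \frac{6 \cos{\left(4 t \right)}}{t^{2} + 81}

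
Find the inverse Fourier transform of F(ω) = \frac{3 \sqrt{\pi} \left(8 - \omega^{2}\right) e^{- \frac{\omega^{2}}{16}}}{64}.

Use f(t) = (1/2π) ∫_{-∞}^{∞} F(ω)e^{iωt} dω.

f(t) = 6 t^{2} e^{- 4 t^{2}}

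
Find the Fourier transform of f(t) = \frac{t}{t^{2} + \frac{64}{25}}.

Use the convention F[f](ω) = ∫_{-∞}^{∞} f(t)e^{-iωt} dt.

F(ω) = - i \pi e^{- \frac{8 \left|{\omega}\right|}{5}} \operatorname{sign}{\left(\omega \right)}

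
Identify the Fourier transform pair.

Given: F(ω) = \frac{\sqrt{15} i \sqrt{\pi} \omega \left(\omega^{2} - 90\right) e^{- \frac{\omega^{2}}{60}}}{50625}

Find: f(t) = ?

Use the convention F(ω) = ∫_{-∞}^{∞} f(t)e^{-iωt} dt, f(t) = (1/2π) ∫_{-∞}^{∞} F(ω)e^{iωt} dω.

f(t) = 8 t^{3} e^{- 15 t^{2}}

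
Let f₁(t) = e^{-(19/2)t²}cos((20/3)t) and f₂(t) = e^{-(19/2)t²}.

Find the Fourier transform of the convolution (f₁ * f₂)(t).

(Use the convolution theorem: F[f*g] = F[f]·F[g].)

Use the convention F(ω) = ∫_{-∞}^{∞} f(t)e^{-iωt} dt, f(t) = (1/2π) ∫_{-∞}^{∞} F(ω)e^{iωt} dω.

F[f₁*f₂](ω) = \frac{\pi \left(e^{\frac{40 \omega}{57}} + 1\right) e^{- \frac{\omega^{2}}{19} - \frac{20 \omega}{57} - \frac{200}{171}}}{19}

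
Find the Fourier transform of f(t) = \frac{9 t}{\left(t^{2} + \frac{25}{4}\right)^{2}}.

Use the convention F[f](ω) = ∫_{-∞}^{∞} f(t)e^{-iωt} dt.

F(ω) = - \frac{9 i \pi \omega e^{- \frac{5 \left|{\omega}\right|}{2}}}{5}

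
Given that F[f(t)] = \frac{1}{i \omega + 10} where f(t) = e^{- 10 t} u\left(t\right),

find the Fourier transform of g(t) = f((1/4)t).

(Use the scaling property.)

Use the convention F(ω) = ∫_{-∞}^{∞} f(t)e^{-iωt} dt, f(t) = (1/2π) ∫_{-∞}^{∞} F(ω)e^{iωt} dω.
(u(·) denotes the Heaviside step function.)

F[g](ω) = \frac{2}{2 i \omega + 5}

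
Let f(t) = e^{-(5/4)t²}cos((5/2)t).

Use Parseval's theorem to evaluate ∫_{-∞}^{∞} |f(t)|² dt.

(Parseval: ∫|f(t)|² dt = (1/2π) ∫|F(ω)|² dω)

∫|f(t)|² dt = \frac{\sqrt{10} \sqrt{\pi} \left(1 + e^{\frac{5}{2}}\right)}{10 e^{\frac{5}{2}}}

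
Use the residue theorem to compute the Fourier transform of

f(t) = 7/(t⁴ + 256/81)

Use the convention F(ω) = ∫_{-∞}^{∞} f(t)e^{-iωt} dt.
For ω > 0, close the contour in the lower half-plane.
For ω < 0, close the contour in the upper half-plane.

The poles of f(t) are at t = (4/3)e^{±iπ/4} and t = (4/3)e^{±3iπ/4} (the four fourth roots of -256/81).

Let g(z) = f(z)e^{-iωz}; for large |z| the factor e^{-iωz} decays in the lower half-plane when ω > 0 and in the upper half-plane when ω < 0.

Case ω > 0 (lower half-plane, clockwise contour ⇒ F(ω) = -2πi·ΣRes):
  Res_{z = - \frac{2 \sqrt{2}}{3} - \frac{2 \sqrt{2} i}{3}} g(z) = \frac{189 \sqrt{2} i \left(1 - i\right) e^{\frac{2 \sqrt{2} \omega \left(-1 + i\right)}{3}}}{512}
  Res_{z = \frac{2 \sqrt{2}}{3} - \frac{2 \sqrt{2} i}{3}} g(z) = \frac{189 \sqrt{2} i \left(1 + i\right) e^{- \frac{2 \sqrt{2} \omega \left(1 + i\right)}{3}}}{512}
  F(ω) = -2πi·ΣRes = \frac{189 \sqrt{2} \pi \left(1 - i\right) \left(e^{\frac{4 \sqrt{2} i \omega}{3}} + i\right) e^{- \frac{2 \sqrt{2} \omega \left(1 + i\right)}{3}}}{256} = \frac{189 \pi e^{- \frac{2 \sqrt{2} \omega}{3}} \sin{\left(\frac{2 \sqrt{2} \omega}{3} + \frac{\pi}{4} \right)}}{64}

Case ω < 0 (upper half-plane, counterclockwise contour ⇒ F(ω) = +2πi·ΣRes):
  Res_{z = \frac{2 \sqrt{2}}{3} + \frac{2 \sqrt{2} i}{3}} g(z) = \frac{189 \sqrt{2} i \left(-1 + i\right) e^{\frac{2 \sqrt{2} \omega \left(1 - i\right)}{3}}}{512}
  Res_{z = - \frac{2 \sqrt{2}}{3} + \frac{2 \sqrt{2} i}{3}} g(z) = \frac{189 \sqrt{2} \left(1 - i\right) e^{\frac{2 \sqrt{2} \omega \left(1 + i\right)}{3}}}{512}
  F(ω) = 2πi·ΣRes = - \frac{189 \sqrt{2} i \pi \left(i \left(1 - i\right) e^{\frac{2 \sqrt{2} \omega \left(1 - i\right)}{3}} - \left(1 - i\right) e^{\frac{2 \sqrt{2} \omega \left(1 + i\right)}{3}}\right)}{256} = \frac{189 \pi e^{\frac{2 \sqrt{2} \omega}{3}} \cos{\left(\frac{2 \sqrt{2} \omega}{3} + \frac{\pi}{4} \right)}}{64}

Both cases combine into a single formula in |ω|:

F(ω) = \frac{189 \pi e^{- \frac{2 \sqrt{2} \left|{\omega}\right|}{3}} \sin{\left(\frac{2 \sqrt{2} \left|{\omega}\right|}{3} + \frac{\pi}{4} \right)}}{64}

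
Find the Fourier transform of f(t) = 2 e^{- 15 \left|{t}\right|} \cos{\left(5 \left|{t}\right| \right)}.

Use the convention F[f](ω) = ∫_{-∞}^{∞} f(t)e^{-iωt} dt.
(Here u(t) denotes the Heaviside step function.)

F(ω) = \frac{60 \left(\omega^{2} + 250\right)}{\omega^{4} + 400 \omega^{2} + 62500}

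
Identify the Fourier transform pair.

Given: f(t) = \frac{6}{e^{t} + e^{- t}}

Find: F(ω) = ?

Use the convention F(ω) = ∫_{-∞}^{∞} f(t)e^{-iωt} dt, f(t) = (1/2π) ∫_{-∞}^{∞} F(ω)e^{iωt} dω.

F(ω) = \frac{3 \pi}{\cosh{\left(\frac{\pi \omega}{2} \right)}}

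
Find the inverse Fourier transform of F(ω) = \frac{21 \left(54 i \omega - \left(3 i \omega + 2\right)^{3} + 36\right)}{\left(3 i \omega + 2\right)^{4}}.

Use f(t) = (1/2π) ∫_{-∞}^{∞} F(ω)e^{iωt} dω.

f(t) = 7 \left(t^{2} - 1\right) e^{- \frac{2 t}{3}} u\left(t\right)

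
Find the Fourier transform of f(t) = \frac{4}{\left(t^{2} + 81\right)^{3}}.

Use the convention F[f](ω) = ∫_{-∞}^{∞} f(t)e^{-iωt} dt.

F(ω) = \frac{\pi \left(27 \omega^{2} + 9 \left|{\omega}\right| + 1\right) e^{- 9 \left|{\omega}\right|}}{39366}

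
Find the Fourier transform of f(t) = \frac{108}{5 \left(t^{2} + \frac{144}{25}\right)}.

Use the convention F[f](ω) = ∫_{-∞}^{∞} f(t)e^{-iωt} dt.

F(ω) = 9 \pi e^{- \frac{12 \left|{\omega}\right|}{5}}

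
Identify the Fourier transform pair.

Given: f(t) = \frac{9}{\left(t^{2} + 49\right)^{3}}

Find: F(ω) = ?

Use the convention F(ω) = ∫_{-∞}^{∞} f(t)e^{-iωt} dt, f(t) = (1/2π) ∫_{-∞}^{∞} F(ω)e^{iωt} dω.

F(ω) = \frac{9 \pi \left(49 \omega^{2} + 21 \left|{\omega}\right| + 3\right) e^{- 7 \left|{\omega}\right|}}{134456}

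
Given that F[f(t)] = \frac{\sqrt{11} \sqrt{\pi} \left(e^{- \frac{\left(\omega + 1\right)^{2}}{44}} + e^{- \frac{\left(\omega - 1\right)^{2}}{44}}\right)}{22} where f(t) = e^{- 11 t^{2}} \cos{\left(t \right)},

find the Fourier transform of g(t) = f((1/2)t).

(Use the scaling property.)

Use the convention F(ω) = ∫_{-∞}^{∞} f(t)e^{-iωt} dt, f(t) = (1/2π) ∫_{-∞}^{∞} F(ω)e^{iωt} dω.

F[g](ω) = \frac{\sqrt{11} \sqrt{\pi} \left(e^{\frac{2 \omega}{11}} + 1\right) e^{- \frac{\omega^{2}}{11} - \frac{\omega}{11} - \frac{1}{44}}}{11}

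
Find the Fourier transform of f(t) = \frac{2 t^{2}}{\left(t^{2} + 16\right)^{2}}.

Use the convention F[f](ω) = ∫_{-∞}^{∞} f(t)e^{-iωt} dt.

F(ω) = \frac{\pi \left(1 - 4 \left|{\omega}\right|\right) e^{- 4 \left|{\omega}\right|}}{4}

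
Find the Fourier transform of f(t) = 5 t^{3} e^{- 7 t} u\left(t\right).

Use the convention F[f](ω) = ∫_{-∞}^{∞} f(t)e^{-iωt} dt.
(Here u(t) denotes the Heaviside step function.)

F(ω) = \frac{30}{\left(i \omega + 7\right)^{4}}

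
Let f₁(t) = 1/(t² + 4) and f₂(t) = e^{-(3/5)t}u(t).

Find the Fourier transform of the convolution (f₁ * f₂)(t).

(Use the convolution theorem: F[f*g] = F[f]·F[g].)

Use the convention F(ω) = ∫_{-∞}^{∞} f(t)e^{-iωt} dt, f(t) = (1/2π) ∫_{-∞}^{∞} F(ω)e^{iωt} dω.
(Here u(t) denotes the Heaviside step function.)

F[f₁*f₂](ω) = \frac{5 \pi e^{- 2 \left|{\omega}\right|}}{2 \left(5 i \omega + 3\right)}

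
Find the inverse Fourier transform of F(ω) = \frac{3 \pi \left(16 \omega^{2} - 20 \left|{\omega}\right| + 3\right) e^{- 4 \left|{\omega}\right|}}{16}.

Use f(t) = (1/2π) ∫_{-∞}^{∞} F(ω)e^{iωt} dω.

f(t) = \frac{6 t^{4}}{\left(t^{2} + 16\right)^{3}}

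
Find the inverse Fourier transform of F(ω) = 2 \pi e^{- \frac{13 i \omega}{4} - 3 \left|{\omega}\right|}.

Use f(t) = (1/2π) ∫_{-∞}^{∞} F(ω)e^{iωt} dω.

f(t) = \frac{6}{\left(t - \frac{13}{4}\right)^{2} + 9}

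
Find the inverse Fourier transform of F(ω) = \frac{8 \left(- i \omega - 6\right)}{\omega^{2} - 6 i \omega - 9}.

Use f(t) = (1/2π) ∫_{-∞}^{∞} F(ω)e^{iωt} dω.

f(t) = 8 \left(3 t + 1\right) e^{- 3 t} u\left(t\right)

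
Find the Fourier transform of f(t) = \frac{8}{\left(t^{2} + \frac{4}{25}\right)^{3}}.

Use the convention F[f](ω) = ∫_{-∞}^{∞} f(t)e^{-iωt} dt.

F(ω) = \frac{125 \pi \left(4 \omega^{2} + 30 \left|{\omega}\right| + 75\right) e^{- \frac{2 \left|{\omega}\right|}{5}}}{32}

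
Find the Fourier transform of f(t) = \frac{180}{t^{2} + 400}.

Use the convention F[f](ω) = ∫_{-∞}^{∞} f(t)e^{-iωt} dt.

F(ω) = 9 \pi e^{- 20 \left|{\omega}\right|}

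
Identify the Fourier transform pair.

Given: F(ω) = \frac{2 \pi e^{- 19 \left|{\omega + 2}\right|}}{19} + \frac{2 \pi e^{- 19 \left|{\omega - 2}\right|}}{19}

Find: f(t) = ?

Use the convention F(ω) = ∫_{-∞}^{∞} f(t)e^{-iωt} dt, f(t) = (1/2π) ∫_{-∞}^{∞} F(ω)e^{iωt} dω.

f(t) = \frac{4 \cos{\left(2 t \right)}}{t^{2} + 361}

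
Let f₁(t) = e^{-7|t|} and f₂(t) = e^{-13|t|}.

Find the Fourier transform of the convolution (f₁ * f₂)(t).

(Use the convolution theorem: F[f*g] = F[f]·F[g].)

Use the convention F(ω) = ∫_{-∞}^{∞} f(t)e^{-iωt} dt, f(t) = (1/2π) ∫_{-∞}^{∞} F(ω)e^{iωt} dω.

F[f₁*f₂](ω) = \frac{364}{\left(\omega^{2} + 49\right) \left(\omega^{2} + 169\right)}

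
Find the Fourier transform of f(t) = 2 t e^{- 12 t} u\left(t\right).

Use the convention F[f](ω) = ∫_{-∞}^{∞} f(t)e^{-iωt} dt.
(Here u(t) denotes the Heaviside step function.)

F(ω) = \frac{2}{\left(i \omega + 12\right)^{2}}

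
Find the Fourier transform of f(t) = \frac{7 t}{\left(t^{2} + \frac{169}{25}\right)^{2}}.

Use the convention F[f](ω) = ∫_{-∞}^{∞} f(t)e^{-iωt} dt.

F(ω) = - \frac{35 i \pi \omega e^{- \frac{13 \left|{\omega}\right|}{5}}}{26}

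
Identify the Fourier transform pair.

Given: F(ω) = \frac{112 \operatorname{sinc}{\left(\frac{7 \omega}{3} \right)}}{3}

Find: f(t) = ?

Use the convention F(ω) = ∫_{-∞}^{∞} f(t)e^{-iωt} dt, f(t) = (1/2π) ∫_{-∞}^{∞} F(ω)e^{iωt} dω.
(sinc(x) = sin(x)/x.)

f(t) = 8 \left(\begin{cases} 1 & \text{for}\: \left|{t}\right| < \frac{7}{3} \\0 & \text{otherwise} \end{cases}\right)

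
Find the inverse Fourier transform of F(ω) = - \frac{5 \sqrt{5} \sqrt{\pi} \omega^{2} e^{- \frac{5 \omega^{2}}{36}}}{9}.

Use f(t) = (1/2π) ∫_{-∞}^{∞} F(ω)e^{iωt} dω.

f(t) = 3 \left(\frac{36 t^{2}}{5} - 2\right) e^{- \frac{9 t^{2}}{5}}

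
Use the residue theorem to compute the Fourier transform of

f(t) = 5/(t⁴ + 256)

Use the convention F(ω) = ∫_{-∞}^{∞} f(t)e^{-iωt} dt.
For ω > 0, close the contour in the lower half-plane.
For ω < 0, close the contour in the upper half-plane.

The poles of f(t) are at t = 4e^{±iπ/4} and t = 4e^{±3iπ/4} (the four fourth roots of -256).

Let g(z) = f(z)e^{-iωz}; for large |z| the factor e^{-iωz} decays in the lower half-plane when ω > 0 and in the upper half-plane when ω < 0.

Case ω > 0 (lower half-plane, clockwise contour ⇒ F(ω) = -2πi·ΣRes):
  Res_{z = - 2 \sqrt{2} - 2 \sqrt{2} i} g(z) = \frac{5 \sqrt{2} i \left(1 - i\right) e^{2 \sqrt{2} \omega \left(-1 + i\right)}}{512}
  Res_{z = 2 \sqrt{2} - 2 \sqrt{2} i} g(z) = \frac{5 \sqrt{2} i \left(1 + i\right) e^{- 2 \sqrt{2} \omega \left(1 + i\right)}}{512}
  F(ω) = -2πi·ΣRes = \frac{5 \sqrt{2} \pi \left(1 - i\right) \left(e^{4 \sqrt{2} i \omega} + i\right) e^{- 2 \sqrt{2} \omega \left(1 + i\right)}}{256} = \frac{5 \pi e^{- 2 \sqrt{2} \omega} \sin{\left(2 \sqrt{2} \omega + \frac{\pi}{4} \right)}}{64}

Case ω < 0 (upper half-plane, counterclockwise contour ⇒ F(ω) = +2πi·ΣRes):
  Res_{z = 2 \sqrt{2} + 2 \sqrt{2} i} g(z) = \frac{5 \sqrt{2} i \left(-1 + i\right) e^{2 \sqrt{2} \omega \left(1 - i\right)}}{512}
  Res_{z = - 2 \sqrt{2} + 2 \sqrt{2} i} g(z) = \frac{5 \sqrt{2} \left(1 - i\right) e^{2 \sqrt{2} \omega \left(1 + i\right)}}{512}
  F(ω) = 2πi·ΣRes = - \frac{5 \sqrt{2} i \pi \left(i \left(1 - i\right) e^{2 \sqrt{2} \omega \left(1 - i\right)} - \left(1 - i\right) e^{2 \sqrt{2} \omega \left(1 + i\right)}\right)}{256} = \frac{5 \pi e^{2 \sqrt{2} \omega} \cos{\left(2 \sqrt{2} \omega + \frac{\pi}{4} \right)}}{64}

Both cases combine into a single formula in |ω|:

F(ω) = \frac{5 \pi e^{- 2 \sqrt{2} \left|{\omega}\right|} \sin{\left(2 \sqrt{2} \left|{\omega}\right| + \frac{\pi}{4} \right)}}{64}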